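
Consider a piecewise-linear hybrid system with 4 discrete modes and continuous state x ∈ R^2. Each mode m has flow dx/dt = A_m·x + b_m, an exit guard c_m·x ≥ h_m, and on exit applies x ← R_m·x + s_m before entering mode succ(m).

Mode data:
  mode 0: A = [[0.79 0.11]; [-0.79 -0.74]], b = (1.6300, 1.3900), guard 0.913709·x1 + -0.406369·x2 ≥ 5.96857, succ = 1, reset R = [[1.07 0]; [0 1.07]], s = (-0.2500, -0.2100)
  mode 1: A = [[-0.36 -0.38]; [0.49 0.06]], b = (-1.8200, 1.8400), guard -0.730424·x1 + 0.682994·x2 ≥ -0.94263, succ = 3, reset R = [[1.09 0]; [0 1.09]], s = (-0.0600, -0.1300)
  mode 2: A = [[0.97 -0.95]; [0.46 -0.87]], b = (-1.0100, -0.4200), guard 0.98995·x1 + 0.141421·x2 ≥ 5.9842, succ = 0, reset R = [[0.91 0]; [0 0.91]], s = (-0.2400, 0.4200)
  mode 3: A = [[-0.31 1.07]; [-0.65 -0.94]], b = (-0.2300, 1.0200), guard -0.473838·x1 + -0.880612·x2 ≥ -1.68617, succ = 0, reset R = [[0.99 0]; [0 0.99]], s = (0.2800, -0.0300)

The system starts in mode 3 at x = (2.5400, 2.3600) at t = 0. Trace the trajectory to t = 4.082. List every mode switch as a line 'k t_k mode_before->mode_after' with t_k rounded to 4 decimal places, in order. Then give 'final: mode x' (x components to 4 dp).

Mode 3: guard c·x = -1.6862 hit at Δt = 0.9690 (t = 0.9690), x⁻ = (2.7698, 0.4244) → reset → x⁺ = (3.0221, 0.3901), jump to mode 0
Mode 0: guard c·x = 5.9686 hit at Δt = 0.6090 (t = 1.5780), x⁻ = (6.1556, -0.8468) → reset → x⁺ = (6.3365, -1.1161), jump to mode 1
Mode 1: guard c·x = -0.9426 hit at Δt = 0.7815 (t = 2.3595), x⁻ = (3.3595, 2.2127) → reset → x⁺ = (3.6019, 2.2818), jump to mode 3
Mode 3: guard c·x = -1.6862 hit at Δt = 0.9379 (t = 3.2974), x⁻ = (3.3514, 0.1115) → reset → x⁺ = (3.5979, 0.0803), jump to mode 0
Mode 0: guard c·x = 5.9686 hit at Δt = 0.4704 (t = 3.7678), x⁻ = (6.1246, -0.9165) → reset → x⁺ = (6.3034, -1.1907), jump to mode 1
Mode 1: flow for 0.3142 to horizon, guard not reached → x = (5.1380, 0.2604)

1 0.9690 3->0
2 1.5780 0->1
3 2.3595 1->3
4 3.2974 3->0
5 3.7678 0->1
final: 1 5.1380 0.2604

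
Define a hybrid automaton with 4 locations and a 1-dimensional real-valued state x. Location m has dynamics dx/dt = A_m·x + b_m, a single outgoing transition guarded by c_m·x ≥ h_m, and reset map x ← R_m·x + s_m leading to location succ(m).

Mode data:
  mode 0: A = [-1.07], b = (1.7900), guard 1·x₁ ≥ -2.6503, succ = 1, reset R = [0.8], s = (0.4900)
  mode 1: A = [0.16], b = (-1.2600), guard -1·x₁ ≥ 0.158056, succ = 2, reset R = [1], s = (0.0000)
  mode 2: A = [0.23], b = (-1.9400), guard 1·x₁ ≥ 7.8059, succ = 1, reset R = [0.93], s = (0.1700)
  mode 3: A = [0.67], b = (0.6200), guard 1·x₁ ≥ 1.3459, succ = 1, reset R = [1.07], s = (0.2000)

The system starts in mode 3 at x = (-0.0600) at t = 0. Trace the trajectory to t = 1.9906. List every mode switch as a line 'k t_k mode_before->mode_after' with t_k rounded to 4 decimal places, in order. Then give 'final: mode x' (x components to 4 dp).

1 1.4402 3->1
final: 1 1.0661

Mode 3: guard c·x = 1.3459 hit at Δt = 1.4402 (t = 1.4402), x⁻ = (1.3459) → reset → x⁺ = (1.6401), jump to mode 1
Mode 1: flow for 0.5504 to horizon, guard not reached → x = (1.0661)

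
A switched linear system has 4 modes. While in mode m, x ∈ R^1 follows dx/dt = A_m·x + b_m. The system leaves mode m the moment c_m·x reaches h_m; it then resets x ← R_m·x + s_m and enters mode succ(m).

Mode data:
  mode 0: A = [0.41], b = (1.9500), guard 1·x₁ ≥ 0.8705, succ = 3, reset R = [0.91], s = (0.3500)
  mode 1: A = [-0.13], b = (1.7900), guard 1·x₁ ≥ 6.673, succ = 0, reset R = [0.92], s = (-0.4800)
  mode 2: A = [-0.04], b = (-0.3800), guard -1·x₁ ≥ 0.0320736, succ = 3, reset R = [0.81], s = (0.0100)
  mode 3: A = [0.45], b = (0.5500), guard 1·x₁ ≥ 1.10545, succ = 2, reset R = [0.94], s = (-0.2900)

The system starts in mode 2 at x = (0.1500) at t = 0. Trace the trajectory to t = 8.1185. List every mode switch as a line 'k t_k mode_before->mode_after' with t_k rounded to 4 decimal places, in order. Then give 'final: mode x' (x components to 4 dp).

Mode 2: guard c·x = 0.0321 hit at Δt = 0.4762 (t = 0.4762), x⁻ = (-0.0321) → reset → x⁺ = (-0.0160), jump to mode 3
Mode 3: guard c·x = 1.1055 hit at Δt = 1.4608 (t = 1.9370), x⁻ = (1.1055) → reset → x⁺ = (0.7491), jump to mode 2
Mode 2: guard c·x = 0.0321 hit at Δt = 1.9821 (t = 3.9191), x⁻ = (-0.0321) → reset → x⁺ = (-0.0160), jump to mode 3
Mode 3: guard c·x = 1.1055 hit at Δt = 1.4608 (t = 5.3798), x⁻ = (1.1055) → reset → x⁺ = (0.7491), jump to mode 2
Mode 2: guard c·x = 0.0321 hit at Δt = 1.9821 (t = 7.3619), x⁻ = (-0.0321) → reset → x⁺ = (-0.0160), jump to mode 3
Mode 3: flow for 0.7566 to horizon, guard not reached → x = (0.4733)

1 0.4762 2->3
2 1.9370 3->2
3 3.9191 2->3
4 5.3798 3->2
5 7.3619 2->3
final: 3 0.4733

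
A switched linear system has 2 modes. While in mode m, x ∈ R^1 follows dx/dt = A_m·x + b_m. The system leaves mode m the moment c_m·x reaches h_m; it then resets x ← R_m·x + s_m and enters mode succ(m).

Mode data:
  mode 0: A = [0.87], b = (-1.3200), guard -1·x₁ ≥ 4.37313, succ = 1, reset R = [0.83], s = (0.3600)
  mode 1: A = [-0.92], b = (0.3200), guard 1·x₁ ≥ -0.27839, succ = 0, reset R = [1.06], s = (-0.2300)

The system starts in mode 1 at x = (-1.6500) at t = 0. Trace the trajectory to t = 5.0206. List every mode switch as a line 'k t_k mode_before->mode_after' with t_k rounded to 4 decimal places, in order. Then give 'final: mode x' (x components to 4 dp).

Mode 1: guard c·x = -0.2784 hit at Δt = 1.2610 (t = 1.2610), x⁻ = (-0.2784) → reset → x⁺ = (-0.5251), jump to mode 0
Mode 0: guard c·x = 4.3731 hit at Δt = 1.2175 (t = 2.4785), x⁻ = (-4.3731) → reset → x⁺ = (-3.2697), jump to mode 1
Mode 1: guard c·x = -0.2784 hit at Δt = 1.9064 (t = 4.3849), x⁻ = (-0.2784) → reset → x⁺ = (-0.5251), jump to mode 0
Mode 0: flow for 0.6357 to horizon, guard not reached → x = (-2.0336)

1 1.2610 1->0
2 2.4785 0->1
3 4.3849 1->0
final: 0 -2.0336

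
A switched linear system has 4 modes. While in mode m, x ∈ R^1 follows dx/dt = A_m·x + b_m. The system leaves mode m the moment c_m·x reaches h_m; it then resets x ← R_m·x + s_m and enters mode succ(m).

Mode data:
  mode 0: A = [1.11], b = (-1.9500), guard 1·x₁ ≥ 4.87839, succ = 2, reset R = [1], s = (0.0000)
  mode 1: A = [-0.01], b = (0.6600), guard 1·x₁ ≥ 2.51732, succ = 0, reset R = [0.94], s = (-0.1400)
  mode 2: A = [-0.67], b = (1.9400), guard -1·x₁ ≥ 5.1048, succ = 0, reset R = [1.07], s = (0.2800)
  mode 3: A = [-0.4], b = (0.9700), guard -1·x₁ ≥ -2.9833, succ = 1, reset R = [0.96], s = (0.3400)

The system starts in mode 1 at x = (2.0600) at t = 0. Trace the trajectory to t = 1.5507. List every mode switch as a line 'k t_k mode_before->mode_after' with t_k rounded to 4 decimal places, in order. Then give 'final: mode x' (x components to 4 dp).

1 0.7178 1->0
final: 0 2.9403

Mode 1: guard c·x = 2.5173 hit at Δt = 0.7178 (t = 0.7178), x⁻ = (2.5173) → reset → x⁺ = (2.2263), jump to mode 0
Mode 0: flow for 0.8329 to horizon, guard not reached → x = (2.9403)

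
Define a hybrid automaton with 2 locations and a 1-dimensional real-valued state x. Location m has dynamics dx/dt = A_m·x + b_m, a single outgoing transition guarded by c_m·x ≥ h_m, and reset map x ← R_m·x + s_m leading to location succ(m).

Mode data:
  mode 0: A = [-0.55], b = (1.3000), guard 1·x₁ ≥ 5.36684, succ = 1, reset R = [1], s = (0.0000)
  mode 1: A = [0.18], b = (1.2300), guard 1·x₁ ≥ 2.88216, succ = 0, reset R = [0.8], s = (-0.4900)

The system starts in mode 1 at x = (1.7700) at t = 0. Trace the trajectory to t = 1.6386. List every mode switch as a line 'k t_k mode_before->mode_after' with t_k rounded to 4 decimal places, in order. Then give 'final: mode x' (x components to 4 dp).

1 0.6754 1->0
final: 0 2.0411

Mode 1: guard c·x = 2.8822 hit at Δt = 0.6754 (t = 0.6754), x⁻ = (2.8822) → reset → x⁺ = (1.8157), jump to mode 0
Mode 0: flow for 0.9632 to horizon, guard not reached → x = (2.0411)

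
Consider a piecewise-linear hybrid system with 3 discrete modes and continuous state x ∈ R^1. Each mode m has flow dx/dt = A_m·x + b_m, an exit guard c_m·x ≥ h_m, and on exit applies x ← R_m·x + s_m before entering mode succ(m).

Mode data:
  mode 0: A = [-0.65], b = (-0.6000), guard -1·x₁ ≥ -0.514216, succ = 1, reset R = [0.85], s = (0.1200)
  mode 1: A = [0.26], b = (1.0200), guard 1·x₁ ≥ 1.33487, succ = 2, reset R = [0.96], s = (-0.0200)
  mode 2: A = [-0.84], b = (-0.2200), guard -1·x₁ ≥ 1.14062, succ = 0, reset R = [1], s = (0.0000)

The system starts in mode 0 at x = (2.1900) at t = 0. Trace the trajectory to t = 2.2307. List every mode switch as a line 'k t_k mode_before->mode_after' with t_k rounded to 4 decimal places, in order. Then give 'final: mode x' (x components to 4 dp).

Mode 0: guard c·x = -0.5142 hit at Δt = 1.1890 (t = 1.1890), x⁻ = (0.5142) → reset → x⁺ = (0.5571), jump to mode 1
Mode 1: guard c·x = 1.3349 hit at Δt = 0.6157 (t = 1.8047), x⁻ = (1.3349) → reset → x⁺ = (1.2615), jump to mode 2
Mode 2: flow for 0.4260 to horizon, guard not reached → x = (0.8032)

1 1.1890 0->1
2 1.8047 1->2
final: 2 0.8032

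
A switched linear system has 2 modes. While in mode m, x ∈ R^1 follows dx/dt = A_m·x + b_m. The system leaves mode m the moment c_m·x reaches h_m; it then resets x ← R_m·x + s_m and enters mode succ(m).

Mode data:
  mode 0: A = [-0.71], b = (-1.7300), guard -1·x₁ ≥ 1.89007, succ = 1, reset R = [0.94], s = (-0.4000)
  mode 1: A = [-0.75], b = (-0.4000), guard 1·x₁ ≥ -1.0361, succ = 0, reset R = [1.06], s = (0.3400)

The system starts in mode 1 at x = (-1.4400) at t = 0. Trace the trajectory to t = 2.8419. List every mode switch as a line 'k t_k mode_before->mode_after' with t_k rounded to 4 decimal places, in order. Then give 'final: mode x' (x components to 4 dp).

Mode 1: guard c·x = -1.0361 hit at Δt = 0.7862 (t = 0.7862), x⁻ = (-1.0361) → reset → x⁺ = (-0.7583), jump to mode 0
Mode 0: guard c·x = 1.8901 hit at Δt = 1.5802 (t = 2.3664), x⁻ = (-1.8901) → reset → x⁺ = (-2.1767), jump to mode 1
Mode 1: flow for 0.4755 to horizon, guard not reached → x = (-1.6837)

1 0.7862 1->0
2 2.3664 0->1
final: 1 -1.6837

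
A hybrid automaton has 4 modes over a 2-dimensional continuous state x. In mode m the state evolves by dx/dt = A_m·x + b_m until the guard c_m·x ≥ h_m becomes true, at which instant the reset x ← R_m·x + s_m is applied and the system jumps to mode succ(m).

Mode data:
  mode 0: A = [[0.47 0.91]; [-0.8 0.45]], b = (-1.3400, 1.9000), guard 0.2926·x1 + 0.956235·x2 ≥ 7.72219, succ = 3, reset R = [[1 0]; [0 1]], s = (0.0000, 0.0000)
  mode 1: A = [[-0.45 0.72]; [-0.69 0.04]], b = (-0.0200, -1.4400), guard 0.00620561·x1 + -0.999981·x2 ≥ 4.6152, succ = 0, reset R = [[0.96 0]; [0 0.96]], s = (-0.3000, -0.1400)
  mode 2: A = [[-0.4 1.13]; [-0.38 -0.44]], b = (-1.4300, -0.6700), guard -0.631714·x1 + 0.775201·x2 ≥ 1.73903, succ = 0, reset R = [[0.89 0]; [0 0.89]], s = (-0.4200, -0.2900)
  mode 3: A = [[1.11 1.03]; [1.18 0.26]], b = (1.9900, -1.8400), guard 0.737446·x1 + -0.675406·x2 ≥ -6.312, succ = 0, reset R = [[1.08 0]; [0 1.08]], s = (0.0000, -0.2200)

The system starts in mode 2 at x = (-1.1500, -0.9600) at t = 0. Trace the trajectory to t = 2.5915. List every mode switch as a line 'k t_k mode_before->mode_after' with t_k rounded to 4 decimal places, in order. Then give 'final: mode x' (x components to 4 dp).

1 1.5208 2->0
final: 0 -4.1408 6.3202

Mode 2: guard c·x = 1.7390 hit at Δt = 1.5208 (t = 1.5208), x⁻ = (-3.0291, -0.2251) → reset → x⁺ = (-3.1159, -0.4903), jump to mode 0
Mode 0: flow for 1.0707 to horizon, guard not reached → x = (-4.1408, 6.3202)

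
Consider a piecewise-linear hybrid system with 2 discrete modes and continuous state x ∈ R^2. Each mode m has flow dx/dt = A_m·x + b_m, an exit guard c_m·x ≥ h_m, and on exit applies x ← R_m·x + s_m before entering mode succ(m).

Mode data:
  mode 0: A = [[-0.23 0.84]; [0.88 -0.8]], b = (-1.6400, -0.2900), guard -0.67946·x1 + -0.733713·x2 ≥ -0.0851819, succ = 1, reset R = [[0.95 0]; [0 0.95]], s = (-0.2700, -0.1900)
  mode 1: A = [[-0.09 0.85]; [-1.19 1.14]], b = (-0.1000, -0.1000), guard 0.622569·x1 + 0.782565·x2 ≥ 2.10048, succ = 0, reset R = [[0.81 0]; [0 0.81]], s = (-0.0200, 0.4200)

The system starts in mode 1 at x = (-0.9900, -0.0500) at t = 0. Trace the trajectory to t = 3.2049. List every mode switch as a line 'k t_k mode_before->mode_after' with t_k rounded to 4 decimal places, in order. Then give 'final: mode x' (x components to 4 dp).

Mode 1: guard c·x = 2.1005 hit at Δt = 1.3823 (t = 1.3823), x⁻ = (0.1921, 2.5313) → reset → x⁺ = (0.1356, 2.4704), jump to mode 0
Mode 0: guard c·x = -0.0852 hit at Δt = 1.3425 (t = 2.7248), x⁻ = (-0.4735, 0.5546) → reset → x⁺ = (-0.7198, 0.3368), jump to mode 1
Mode 1: flow for 0.4801 to horizon, guard not reached → x = (-0.4763, 0.9979)

1 1.3823 1->0
2 2.7248 0->1
final: 1 -0.4763 0.9979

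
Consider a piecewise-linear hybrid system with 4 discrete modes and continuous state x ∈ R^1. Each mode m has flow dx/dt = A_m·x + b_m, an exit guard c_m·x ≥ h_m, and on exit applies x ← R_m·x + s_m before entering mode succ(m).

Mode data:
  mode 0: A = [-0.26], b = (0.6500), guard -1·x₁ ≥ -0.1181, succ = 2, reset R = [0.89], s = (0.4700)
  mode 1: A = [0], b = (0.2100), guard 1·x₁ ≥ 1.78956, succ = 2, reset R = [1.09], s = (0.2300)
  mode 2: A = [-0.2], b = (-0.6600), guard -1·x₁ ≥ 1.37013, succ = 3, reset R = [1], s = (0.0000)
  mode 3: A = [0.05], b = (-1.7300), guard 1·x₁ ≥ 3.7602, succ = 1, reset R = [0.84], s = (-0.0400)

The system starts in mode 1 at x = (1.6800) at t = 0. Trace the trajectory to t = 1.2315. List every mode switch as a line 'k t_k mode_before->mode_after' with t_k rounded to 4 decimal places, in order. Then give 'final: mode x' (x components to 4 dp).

Mode 1: guard c·x = 1.7896 hit at Δt = 0.5217 (t = 0.5217), x⁻ = (1.7896) → reset → x⁺ = (2.1806), jump to mode 2
Mode 2: flow for 0.7098 to horizon, guard not reached → x = (1.4553)

1 0.5217 1->2
final: 2 1.4553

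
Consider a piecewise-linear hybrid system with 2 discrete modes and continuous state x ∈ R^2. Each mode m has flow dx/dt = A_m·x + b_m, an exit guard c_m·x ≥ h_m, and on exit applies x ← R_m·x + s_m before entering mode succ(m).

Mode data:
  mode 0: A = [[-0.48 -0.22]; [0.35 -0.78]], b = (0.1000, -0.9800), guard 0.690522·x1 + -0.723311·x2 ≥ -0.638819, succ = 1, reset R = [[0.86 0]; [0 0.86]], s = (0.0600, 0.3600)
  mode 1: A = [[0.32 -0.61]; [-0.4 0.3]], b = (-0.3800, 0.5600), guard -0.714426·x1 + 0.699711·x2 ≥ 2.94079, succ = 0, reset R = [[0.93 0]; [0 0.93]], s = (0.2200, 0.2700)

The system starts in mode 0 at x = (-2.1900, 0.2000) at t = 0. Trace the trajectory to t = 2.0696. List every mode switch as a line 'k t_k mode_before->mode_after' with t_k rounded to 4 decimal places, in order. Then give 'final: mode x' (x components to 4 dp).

Mode 0: guard c·x = -0.6388 hit at Δt = 0.5744 (t = 0.5744), x⁻ = (-1.5819, -0.6270) → reset → x⁺ = (-1.3004, -0.1792), jump to mode 1
Mode 1: guard c·x = 2.9408 hit at Δt = 1.0894 (t = 1.6638), x⁻ = (-2.7218, 1.4239) → reset → x⁺ = (-2.3112, 1.5942), jump to mode 0
Mode 0: flow for 0.4058 to horizon, guard not reached → x = (-1.9489, 0.5624)

1 0.5744 0->1
2 1.6638 1->0
final: 0 -1.9489 0.5624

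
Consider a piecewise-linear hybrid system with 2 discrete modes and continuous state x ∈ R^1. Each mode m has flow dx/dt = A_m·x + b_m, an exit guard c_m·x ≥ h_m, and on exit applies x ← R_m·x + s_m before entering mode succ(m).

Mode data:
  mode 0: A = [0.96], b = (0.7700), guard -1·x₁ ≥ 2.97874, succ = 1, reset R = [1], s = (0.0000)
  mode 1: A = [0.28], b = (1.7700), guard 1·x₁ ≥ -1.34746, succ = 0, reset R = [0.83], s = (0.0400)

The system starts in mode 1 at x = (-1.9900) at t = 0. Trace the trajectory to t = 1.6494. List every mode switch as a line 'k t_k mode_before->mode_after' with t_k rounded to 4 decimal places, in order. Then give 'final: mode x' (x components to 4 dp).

1 0.4940 1->0
final: 0 -1.6398

Mode 1: guard c·x = -1.3475 hit at Δt = 0.4940 (t = 0.4940), x⁻ = (-1.3475) → reset → x⁺ = (-1.0784), jump to mode 0
Mode 0: flow for 1.1554 to horizon, guard not reached → x = (-1.6398)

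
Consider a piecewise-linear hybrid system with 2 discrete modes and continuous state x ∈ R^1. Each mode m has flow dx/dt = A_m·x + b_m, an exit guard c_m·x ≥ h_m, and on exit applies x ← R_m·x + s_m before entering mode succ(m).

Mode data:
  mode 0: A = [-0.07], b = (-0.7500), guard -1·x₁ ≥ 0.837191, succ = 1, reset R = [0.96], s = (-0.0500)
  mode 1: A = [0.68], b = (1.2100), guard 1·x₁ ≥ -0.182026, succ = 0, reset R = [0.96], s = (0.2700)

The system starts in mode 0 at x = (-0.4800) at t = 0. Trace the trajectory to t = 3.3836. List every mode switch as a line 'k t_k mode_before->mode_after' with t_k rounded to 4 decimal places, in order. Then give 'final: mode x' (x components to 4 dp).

1 0.5075 0->1
2 1.3098 1->0
3 2.5985 0->1
final: 1 -0.2006

Mode 0: guard c·x = 0.8372 hit at Δt = 0.5075 (t = 0.5075), x⁻ = (-0.8372) → reset → x⁺ = (-0.8537), jump to mode 1
Mode 1: guard c·x = -0.1820 hit at Δt = 0.8023 (t = 1.3098), x⁻ = (-0.1820) → reset → x⁺ = (0.0953), jump to mode 0
Mode 0: guard c·x = 0.8372 hit at Δt = 1.2887 (t = 2.5985), x⁻ = (-0.8372) → reset → x⁺ = (-0.8537), jump to mode 1
Mode 1: flow for 0.7851 to horizon, guard not reached → x = (-0.2006)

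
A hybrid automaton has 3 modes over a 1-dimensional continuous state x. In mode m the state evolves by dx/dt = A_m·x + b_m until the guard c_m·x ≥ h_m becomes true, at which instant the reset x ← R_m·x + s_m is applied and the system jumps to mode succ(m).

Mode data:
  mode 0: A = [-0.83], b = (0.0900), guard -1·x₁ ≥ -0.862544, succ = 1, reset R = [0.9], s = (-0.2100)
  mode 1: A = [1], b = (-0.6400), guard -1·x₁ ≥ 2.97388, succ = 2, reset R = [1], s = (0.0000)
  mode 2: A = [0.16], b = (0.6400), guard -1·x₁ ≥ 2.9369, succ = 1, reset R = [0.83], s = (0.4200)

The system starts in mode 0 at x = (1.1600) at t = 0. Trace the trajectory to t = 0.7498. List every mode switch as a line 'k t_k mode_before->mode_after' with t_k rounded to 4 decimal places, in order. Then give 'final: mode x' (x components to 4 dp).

Mode 0: guard c·x = -0.8625 hit at Δt = 0.4006 (t = 0.4006), x⁻ = (0.8625) → reset → x⁺ = (0.5663), jump to mode 1
Mode 1: flow for 0.3492 to horizon, guard not reached → x = (0.5355)

1 0.4006 0->1
final: 1 0.5355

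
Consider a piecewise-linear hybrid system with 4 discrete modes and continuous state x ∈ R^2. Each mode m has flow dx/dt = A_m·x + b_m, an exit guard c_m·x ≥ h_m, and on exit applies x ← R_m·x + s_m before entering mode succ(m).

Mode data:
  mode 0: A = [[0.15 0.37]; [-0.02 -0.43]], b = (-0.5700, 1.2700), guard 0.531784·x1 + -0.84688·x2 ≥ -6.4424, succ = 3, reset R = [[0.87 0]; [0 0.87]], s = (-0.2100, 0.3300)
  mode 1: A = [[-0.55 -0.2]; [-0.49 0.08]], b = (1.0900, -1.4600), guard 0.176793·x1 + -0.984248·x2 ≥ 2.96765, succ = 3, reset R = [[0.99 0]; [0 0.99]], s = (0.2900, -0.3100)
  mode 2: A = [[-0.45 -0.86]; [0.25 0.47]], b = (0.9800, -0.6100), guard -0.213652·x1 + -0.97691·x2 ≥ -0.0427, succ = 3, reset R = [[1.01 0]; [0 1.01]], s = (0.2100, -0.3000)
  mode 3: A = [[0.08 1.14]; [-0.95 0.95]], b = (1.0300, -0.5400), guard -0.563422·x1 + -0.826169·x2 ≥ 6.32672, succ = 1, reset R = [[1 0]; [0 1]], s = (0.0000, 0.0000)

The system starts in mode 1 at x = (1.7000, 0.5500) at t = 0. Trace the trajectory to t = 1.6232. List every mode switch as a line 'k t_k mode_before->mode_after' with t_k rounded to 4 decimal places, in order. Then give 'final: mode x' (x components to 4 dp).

Mode 1: guard c·x = 2.9676 hit at Δt = 1.3092 (t = 1.3092), x⁻ = (2.0666, -2.6439) → reset → x⁺ = (2.3360, -2.9275), jump to mode 3
Mode 3: flow for 0.3140 to horizon, guard not reached → x = (1.3301, -4.8085)

1 1.3092 1->3
final: 3 1.3301 -4.8085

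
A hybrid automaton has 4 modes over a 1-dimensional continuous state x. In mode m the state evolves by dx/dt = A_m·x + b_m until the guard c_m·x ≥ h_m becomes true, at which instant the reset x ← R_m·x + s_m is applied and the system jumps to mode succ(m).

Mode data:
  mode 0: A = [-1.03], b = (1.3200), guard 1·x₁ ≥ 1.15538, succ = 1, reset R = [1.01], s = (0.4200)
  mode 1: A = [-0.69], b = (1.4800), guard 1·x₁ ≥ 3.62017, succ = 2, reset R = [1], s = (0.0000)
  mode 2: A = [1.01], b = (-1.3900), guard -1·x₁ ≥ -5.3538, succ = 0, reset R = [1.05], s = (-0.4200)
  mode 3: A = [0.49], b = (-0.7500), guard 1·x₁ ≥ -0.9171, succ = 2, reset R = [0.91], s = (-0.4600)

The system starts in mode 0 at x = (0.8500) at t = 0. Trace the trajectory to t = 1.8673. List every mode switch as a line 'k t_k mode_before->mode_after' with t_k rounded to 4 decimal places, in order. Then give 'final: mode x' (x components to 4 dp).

1 1.1939 0->1
final: 1 1.7943

Mode 0: guard c·x = 1.1554 hit at Δt = 1.1939 (t = 1.1939), x⁻ = (1.1554) → reset → x⁺ = (1.5869), jump to mode 1
Mode 1: flow for 0.6734 to horizon, guard not reached → x = (1.7943)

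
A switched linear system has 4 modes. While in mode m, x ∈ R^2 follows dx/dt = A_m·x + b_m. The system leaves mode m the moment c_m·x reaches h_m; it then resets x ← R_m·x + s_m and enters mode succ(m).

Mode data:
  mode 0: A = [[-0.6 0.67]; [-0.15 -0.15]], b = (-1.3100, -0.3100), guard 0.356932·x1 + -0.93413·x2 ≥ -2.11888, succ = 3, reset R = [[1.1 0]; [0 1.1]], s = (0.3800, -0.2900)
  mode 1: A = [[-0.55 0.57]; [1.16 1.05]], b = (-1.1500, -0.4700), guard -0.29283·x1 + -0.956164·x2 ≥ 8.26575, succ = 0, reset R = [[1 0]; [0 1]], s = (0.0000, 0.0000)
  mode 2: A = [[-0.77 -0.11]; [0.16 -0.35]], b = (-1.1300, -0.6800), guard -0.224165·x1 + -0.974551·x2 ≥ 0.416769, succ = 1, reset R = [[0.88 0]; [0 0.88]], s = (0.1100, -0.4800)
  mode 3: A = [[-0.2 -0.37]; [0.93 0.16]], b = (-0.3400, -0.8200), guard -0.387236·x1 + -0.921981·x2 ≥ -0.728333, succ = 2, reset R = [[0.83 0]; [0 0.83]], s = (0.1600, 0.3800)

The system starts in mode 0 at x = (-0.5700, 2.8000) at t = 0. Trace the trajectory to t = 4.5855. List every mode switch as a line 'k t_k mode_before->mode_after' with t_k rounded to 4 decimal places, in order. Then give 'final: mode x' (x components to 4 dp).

1 0.8785 0->3
2 2.0811 3->2
3 3.5311 2->1
final: 1 -2.8136 -6.2027

Mode 0: guard c·x = -2.1189 hit at Δt = 0.8785 (t = 0.8785), x⁻ = (-0.0915, 2.2333) → reset → x⁺ = (0.2794, 2.1667), jump to mode 3
Mode 3: guard c·x = -0.7283 hit at Δt = 1.2026 (t = 2.0811), x⁻ = (-0.8378, 1.1419) → reset → x⁺ = (-0.5354, 1.3277), jump to mode 2
Mode 2: guard c·x = 0.4168 hit at Δt = 1.4500 (t = 3.5311), x⁻ = (-1.2012, -0.1514) → reset → x⁺ = (-0.9470, -0.6132), jump to mode 1
Mode 1: flow for 1.0544 to horizon, guard not reached → x = (-2.8136, -6.2027)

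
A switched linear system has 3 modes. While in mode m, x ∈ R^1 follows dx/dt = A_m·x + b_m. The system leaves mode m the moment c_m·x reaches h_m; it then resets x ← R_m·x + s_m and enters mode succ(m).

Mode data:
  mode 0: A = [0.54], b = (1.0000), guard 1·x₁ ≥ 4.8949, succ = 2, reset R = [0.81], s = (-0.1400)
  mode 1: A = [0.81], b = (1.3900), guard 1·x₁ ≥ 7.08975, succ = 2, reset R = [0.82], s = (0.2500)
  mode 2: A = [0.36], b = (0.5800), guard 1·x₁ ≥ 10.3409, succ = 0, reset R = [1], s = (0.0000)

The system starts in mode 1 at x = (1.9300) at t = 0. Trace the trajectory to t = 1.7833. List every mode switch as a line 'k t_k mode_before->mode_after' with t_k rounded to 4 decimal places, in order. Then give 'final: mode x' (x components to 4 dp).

Mode 1: guard c·x = 7.0898 hit at Δt = 1.0886 (t = 1.0886), x⁻ = (7.0897) → reset → x⁺ = (6.0636), jump to mode 2
Mode 2: flow for 0.6947 to horizon, guard not reached → x = (8.2443)

1 1.0886 1->2
final: 2 8.2443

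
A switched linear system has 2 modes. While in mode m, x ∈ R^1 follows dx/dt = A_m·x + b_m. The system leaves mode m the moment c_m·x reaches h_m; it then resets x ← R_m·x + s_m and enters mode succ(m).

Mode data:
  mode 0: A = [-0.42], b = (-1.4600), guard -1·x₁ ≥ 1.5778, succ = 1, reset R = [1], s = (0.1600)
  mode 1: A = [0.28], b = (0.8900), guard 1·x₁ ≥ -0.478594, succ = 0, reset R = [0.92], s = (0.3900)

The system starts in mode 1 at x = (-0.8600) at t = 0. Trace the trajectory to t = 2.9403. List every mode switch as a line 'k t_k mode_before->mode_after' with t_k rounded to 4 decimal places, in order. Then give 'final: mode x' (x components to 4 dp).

1 0.5439 1->0
2 1.9495 0->1
final: 1 -0.8548

Mode 1: guard c·x = -0.4786 hit at Δt = 0.5439 (t = 0.5439), x⁻ = (-0.4786) → reset → x⁺ = (-0.0503), jump to mode 0
Mode 0: guard c·x = 1.5778 hit at Δt = 1.4056 (t = 1.9495), x⁻ = (-1.5778) → reset → x⁺ = (-1.4178), jump to mode 1
Mode 1: flow for 0.9908 to horizon, guard not reached → x = (-0.8548)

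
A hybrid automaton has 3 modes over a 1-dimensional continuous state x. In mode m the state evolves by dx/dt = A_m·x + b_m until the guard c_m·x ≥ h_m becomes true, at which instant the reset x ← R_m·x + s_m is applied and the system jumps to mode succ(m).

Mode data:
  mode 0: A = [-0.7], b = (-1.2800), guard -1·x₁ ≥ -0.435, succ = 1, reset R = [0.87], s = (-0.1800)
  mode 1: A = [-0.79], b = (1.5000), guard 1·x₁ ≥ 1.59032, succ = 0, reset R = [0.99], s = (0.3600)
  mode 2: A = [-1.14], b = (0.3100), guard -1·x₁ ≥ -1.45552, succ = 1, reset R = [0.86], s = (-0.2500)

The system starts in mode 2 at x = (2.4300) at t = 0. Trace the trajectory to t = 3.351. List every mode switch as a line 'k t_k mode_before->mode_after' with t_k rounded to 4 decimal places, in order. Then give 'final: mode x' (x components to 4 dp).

Mode 2: guard c·x = -1.4555 hit at Δt = 0.5269 (t = 0.5269), x⁻ = (1.4555) → reset → x⁺ = (1.0017), jump to mode 1
Mode 1: guard c·x = 1.5903 hit at Δt = 1.3514 (t = 1.8783), x⁻ = (1.5903) → reset → x⁺ = (1.9344), jump to mode 0
Mode 0: guard c·x = -0.4350 hit at Δt = 0.7261 (t = 2.6044), x⁻ = (0.4350) → reset → x⁺ = (0.1984), jump to mode 1
Mode 1: flow for 0.7466 to horizon, guard not reached → x = (0.9561)

1 0.5269 2->1
2 1.8783 1->0
3 2.6044 0->1
final: 1 0.9561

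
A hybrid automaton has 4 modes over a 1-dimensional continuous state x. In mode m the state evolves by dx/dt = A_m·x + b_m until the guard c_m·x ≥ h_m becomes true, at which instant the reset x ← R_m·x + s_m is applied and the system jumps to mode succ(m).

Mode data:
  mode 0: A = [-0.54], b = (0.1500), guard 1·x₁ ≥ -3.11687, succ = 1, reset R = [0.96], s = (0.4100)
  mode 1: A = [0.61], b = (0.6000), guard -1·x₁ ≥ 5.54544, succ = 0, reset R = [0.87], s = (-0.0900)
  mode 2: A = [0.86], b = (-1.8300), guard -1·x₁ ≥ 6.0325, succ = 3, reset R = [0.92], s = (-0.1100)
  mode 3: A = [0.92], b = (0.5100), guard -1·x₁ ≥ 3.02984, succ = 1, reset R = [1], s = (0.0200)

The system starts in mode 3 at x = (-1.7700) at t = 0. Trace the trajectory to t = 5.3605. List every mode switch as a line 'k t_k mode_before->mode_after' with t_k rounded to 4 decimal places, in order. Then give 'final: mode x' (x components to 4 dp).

Mode 3: guard c·x = 3.0298 hit at Δt = 0.7730 (t = 0.7730), x⁻ = (-3.0298) → reset → x⁺ = (-3.0098), jump to mode 1
Mode 1: guard c·x = 5.5454 hit at Δt = 1.3304 (t = 2.1034), x⁻ = (-5.5454) → reset → x⁺ = (-4.9145), jump to mode 0
Mode 0: guard c·x = -3.1169 hit at Δt = 0.7870 (t = 2.8904), x⁻ = (-3.1169) → reset → x⁺ = (-2.5822), jump to mode 1
Mode 1: guard c·x = 5.5454 hit at Δt = 1.7190 (t = 4.6094), x⁻ = (-5.5454) → reset → x⁺ = (-4.9145), jump to mode 0
Mode 0: flow for 0.7511 to horizon, guard not reached → x = (-3.1834)

1 0.7730 3->1
2 2.1034 1->0
3 2.8904 0->1
4 4.6094 1->0
final: 0 -3.1834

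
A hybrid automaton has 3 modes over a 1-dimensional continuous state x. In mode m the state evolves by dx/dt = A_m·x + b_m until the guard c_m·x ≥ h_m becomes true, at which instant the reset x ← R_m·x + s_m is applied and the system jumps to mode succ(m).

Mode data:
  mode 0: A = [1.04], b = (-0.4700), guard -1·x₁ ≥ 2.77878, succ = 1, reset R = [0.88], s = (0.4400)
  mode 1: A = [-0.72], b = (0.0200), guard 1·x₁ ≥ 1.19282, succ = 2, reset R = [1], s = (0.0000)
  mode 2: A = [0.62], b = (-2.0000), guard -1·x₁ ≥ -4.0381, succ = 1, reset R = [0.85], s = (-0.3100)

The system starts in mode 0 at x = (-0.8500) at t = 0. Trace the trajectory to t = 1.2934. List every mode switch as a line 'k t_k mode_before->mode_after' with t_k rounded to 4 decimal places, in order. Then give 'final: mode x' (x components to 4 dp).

Mode 0: guard c·x = 2.7788 hit at Δt = 0.8739 (t = 0.8739), x⁻ = (-2.7788) → reset → x⁺ = (-2.0053), jump to mode 1
Mode 1: flow for 0.4195 to horizon, guard not reached → x = (-1.4753)

1 0.8739 0->1
final: 1 -1.4753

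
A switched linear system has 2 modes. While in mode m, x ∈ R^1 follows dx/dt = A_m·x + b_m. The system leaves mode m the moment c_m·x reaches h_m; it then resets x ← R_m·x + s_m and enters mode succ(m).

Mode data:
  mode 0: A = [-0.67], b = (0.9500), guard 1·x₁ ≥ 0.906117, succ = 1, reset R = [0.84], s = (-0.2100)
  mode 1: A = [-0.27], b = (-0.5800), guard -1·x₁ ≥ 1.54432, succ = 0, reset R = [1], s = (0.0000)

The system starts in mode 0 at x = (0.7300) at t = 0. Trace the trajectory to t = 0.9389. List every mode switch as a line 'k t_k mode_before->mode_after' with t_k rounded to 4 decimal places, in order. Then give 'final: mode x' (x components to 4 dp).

1 0.4414 0->1
final: 1 0.2119

Mode 0: guard c·x = 0.9061 hit at Δt = 0.4414 (t = 0.4414), x⁻ = (0.9061) → reset → x⁺ = (0.5511), jump to mode 1
Mode 1: flow for 0.4975 to horizon, guard not reached → x = (0.2119)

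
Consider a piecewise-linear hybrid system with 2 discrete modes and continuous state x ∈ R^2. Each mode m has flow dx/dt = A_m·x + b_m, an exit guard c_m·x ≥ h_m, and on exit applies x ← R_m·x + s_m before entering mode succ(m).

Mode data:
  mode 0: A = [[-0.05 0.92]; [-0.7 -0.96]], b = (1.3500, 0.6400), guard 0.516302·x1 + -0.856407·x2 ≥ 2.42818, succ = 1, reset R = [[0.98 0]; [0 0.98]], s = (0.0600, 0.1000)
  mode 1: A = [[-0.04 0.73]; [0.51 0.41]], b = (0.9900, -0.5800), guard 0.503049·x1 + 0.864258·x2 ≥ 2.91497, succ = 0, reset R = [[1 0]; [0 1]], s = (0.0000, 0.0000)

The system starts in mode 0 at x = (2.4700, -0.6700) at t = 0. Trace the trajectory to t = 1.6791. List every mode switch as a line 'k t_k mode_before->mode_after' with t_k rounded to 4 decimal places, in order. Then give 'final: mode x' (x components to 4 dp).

Mode 0: guard c·x = 2.4282 hit at Δt = 1.0594 (t = 1.0594), x⁻ = (2.8853, -1.0959) → reset → x⁺ = (2.8876, -0.9739), jump to mode 1
Mode 1: flow for 0.6197 to horizon, guard not reached → x = (3.0659, -0.6000)

1 1.0594 0->1
final: 1 3.0659 -0.6000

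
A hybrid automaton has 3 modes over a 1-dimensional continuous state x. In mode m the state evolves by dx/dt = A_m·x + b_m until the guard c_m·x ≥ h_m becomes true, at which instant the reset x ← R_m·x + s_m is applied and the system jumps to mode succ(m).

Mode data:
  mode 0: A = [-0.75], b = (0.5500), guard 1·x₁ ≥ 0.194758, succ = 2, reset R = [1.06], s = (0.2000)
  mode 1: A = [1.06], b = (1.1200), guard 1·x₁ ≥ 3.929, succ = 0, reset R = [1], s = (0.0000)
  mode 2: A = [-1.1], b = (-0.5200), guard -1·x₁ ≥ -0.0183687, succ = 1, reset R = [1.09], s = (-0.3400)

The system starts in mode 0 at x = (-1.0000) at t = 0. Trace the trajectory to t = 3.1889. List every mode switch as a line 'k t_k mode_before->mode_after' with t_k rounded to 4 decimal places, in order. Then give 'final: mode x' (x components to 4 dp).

1 1.5585 0->2
2 2.0879 2->1
final: 1 1.3098

Mode 0: guard c·x = 0.1948 hit at Δt = 1.5585 (t = 1.5585), x⁻ = (0.1948) → reset → x⁺ = (0.4064), jump to mode 2
Mode 2: guard c·x = -0.0184 hit at Δt = 0.5294 (t = 2.0879), x⁻ = (0.0184) → reset → x⁺ = (-0.3200), jump to mode 1
Mode 1: flow for 1.1010 to horizon, guard not reached → x = (1.3098)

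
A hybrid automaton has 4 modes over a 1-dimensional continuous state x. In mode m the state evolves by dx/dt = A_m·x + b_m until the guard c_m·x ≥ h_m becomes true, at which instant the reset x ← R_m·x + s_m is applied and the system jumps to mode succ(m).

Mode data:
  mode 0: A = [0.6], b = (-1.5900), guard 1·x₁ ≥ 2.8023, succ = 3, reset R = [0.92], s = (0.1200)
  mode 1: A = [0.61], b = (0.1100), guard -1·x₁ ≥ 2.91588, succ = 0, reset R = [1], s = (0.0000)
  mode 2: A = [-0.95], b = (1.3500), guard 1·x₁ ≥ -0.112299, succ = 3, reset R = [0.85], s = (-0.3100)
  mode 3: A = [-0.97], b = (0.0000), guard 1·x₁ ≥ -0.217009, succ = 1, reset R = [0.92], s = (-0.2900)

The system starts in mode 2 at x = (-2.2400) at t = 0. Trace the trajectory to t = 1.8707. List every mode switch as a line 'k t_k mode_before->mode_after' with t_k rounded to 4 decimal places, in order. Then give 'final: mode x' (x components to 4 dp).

1 0.9161 2->3
2 1.5605 3->1
final: 1 -0.5541

Mode 2: guard c·x = -0.1123 hit at Δt = 0.9161 (t = 0.9161), x⁻ = (-0.1123) → reset → x⁺ = (-0.4055), jump to mode 3
Mode 3: guard c·x = -0.2170 hit at Δt = 0.6444 (t = 1.5605), x⁻ = (-0.2170) → reset → x⁺ = (-0.4896), jump to mode 1
Mode 1: flow for 0.3102 to horizon, guard not reached → x = (-0.5541)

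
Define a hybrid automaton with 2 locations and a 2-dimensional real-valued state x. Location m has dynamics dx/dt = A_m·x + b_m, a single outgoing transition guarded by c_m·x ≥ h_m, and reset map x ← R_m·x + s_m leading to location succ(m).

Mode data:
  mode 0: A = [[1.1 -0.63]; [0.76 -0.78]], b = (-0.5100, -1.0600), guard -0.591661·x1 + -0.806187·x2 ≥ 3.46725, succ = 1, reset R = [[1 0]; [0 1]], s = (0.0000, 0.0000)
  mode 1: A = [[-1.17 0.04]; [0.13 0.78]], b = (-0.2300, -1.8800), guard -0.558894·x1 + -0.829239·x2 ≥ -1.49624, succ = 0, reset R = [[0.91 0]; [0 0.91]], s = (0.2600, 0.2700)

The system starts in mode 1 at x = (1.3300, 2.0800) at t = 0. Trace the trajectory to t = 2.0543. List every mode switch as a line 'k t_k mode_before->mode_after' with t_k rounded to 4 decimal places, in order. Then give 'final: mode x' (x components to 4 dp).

1 1.3398 1->0
final: 0 -0.4482 0.4328

Mode 1: guard c·x = -1.4962 hit at Δt = 1.3398 (t = 1.3398), x⁻ = (0.1727, 1.6879) → reset → x⁺ = (0.4172, 1.8060), jump to mode 0
Mode 0: flow for 0.7145 to horizon, guard not reached → x = (-0.4482, 0.4328)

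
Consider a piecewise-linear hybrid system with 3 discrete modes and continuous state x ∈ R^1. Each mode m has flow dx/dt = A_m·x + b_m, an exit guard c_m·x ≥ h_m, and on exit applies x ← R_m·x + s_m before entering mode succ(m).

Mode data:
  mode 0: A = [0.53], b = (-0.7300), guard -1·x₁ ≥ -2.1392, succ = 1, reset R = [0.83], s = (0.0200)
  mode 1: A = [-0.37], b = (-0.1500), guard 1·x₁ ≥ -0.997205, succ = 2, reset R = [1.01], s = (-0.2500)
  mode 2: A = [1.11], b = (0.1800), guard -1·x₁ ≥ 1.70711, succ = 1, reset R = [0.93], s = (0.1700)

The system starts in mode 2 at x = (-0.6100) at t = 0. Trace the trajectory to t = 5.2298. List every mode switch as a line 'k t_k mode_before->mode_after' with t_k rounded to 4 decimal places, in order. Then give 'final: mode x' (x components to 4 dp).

Mode 2: guard c·x = 1.7071 hit at Δt = 1.1156 (t = 1.1156), x⁻ = (-1.7071) → reset → x⁺ = (-1.4176), jump to mode 1
Mode 1: guard c·x = -0.9972 hit at Δt = 1.4506 (t = 2.5662), x⁻ = (-0.9972) → reset → x⁺ = (-1.2572), jump to mode 2
Mode 2: guard c·x = 1.7071 hit at Δt = 0.3101 (t = 2.8763), x⁻ = (-1.7071) → reset → x⁺ = (-1.4176), jump to mode 1
Mode 1: guard c·x = -0.9972 hit at Δt = 1.4506 (t = 4.3269), x⁻ = (-0.9972) → reset → x⁺ = (-1.2572), jump to mode 2
Mode 2: guard c·x = 1.7071 hit at Δt = 0.3101 (t = 4.6370), x⁻ = (-1.7071) → reset → x⁺ = (-1.4176), jump to mode 1
Mode 1: flow for 0.5928 to horizon, guard not reached → x = (-1.2183)

1 1.1156 2->1
2 2.5662 1->2
3 2.8763 2->1
4 4.3269 1->2
5 4.6370 2->1
final: 1 -1.2183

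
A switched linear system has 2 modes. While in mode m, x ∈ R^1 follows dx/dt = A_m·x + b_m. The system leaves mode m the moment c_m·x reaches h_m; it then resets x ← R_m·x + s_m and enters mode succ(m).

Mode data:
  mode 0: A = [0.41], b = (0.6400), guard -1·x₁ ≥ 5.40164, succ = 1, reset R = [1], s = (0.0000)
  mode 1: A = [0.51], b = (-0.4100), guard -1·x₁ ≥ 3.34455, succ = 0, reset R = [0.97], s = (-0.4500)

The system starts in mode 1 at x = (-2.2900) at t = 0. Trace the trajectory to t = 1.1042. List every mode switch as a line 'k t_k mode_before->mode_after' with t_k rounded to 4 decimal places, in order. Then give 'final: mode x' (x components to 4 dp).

1 0.5751 1->0
final: 0 -4.2110

Mode 1: guard c·x = 3.3445 hit at Δt = 0.5751 (t = 0.5751), x⁻ = (-3.3445) → reset → x⁺ = (-3.6942), jump to mode 0
Mode 0: flow for 0.5291 to horizon, guard not reached → x = (-4.2110)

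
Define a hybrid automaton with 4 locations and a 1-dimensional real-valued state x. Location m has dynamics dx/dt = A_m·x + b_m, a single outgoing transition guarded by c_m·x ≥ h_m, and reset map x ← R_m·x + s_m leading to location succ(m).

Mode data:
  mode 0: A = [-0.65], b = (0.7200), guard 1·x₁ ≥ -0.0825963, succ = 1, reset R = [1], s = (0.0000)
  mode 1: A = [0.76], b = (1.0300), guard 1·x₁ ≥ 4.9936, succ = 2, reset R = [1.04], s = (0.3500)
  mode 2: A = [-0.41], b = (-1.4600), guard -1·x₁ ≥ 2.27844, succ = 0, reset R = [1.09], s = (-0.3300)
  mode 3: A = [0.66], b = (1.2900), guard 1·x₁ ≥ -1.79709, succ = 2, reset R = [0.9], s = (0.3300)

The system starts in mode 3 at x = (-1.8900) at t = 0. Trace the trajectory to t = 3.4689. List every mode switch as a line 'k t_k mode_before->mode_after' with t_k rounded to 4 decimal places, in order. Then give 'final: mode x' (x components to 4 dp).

Mode 3: guard c·x = -1.7971 hit at Δt = 1.3512 (t = 1.3512), x⁻ = (-1.7971) → reset → x⁺ = (-1.2874), jump to mode 2
Mode 2: guard c·x = 2.2784 hit at Δt = 1.3964 (t = 2.7476), x⁻ = (-2.2784) → reset → x⁺ = (-2.8135), jump to mode 0
Mode 0: flow for 0.7213 to horizon, guard not reached → x = (-1.3458)

1 1.3512 3->2
2 2.7476 2->0
final: 0 -1.3458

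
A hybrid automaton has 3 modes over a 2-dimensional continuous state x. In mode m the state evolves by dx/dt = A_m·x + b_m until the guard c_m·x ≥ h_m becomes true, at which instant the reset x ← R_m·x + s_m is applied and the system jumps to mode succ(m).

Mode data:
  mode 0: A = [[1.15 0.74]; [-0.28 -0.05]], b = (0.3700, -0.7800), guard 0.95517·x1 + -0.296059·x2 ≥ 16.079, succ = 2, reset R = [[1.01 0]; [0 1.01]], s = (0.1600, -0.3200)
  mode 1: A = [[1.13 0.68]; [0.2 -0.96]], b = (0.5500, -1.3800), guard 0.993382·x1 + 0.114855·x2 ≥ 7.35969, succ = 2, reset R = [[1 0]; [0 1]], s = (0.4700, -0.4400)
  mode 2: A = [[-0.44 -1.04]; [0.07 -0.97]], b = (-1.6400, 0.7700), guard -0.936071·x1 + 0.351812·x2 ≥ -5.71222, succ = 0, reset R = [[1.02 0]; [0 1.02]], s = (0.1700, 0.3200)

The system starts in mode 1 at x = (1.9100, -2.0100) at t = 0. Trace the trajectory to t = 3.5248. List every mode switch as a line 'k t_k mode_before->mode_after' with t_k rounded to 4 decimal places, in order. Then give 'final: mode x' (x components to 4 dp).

Mode 1: guard c·x = 7.3597 hit at Δt = 1.4047 (t = 1.4047), x⁻ = (7.5114, -0.8884) → reset → x⁺ = (7.9814, -1.3284), jump to mode 2
Mode 2: guard c·x = -5.7122 hit at Δt = 0.5093 (t = 1.9140), x⁻ = (5.9871, -0.3067) → reset → x⁺ = (6.2768, 0.0072), jump to mode 0
Mode 0: guard c·x = 16.0790 hit at Δt = 0.8419 (t = 2.7559), x⁻ = (15.8849, -3.0610) → reset → x⁺ = (16.2037, -3.4116), jump to mode 2
Mode 2: flow for 0.7689 to horizon, guard not reached → x = (11.6918, -0.6806)

1 1.4047 1->2
2 1.9140 2->0
3 2.7559 0->2
final: 2 11.6918 -0.6806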